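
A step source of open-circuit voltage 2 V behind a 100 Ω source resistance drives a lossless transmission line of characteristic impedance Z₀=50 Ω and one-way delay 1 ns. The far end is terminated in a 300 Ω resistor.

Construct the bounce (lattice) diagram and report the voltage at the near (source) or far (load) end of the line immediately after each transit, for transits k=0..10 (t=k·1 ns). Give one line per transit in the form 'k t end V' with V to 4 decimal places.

Γ_L=0.714286, Γ_S=0.333333; launch V₁=2·50/150=0.666667
k=0 src: V=0.6667
k=1 load: inc=0.666667, refl=0.666667·0.714286=0.4762; V=0.000000+0.666667+0.476190=1.1429
k=2 src: inc=0.476190, refl=0.476190·0.333333=0.1587; V=0.666667+0.476190+0.158730=1.3016
k=3 load: inc=0.158730, refl=0.158730·0.714286=0.1134; V=1.142857+0.158730+0.113379=1.4150
k=4 src: inc=0.113379, refl=0.113379·0.333333=0.0378; V=1.301587+0.113379+0.037793=1.4528
k=5 load: inc=0.037793, refl=0.037793·0.714286=0.0270; V=1.414966+0.037793+0.026995=1.4798
k=6 src: inc=0.026995, refl=0.026995·0.333333=0.0090; V=1.452759+0.026995+0.008998=1.4888
k=7 load: inc=0.008998, refl=0.008998·0.714286=0.0064; V=1.479754+0.008998+0.006427=1.4952
k=8 src: inc=0.006427, refl=0.006427·0.333333=0.0021; V=1.488752+0.006427+0.002142=1.4973
k=9 load: inc=0.002142, refl=0.002142·0.714286=0.0015; V=1.495179+0.002142+0.001530=1.4989
k=10 src: inc=0.001530, refl=0.001530·0.333333=0.0005; V=1.497322+0.001530+0.000510=1.4994

0 0 source 0.6667
1 1 load 1.1429
2 2 source 1.3016
3 3 load 1.4150
4 4 source 1.4528
5 5 load 1.4798
6 6 source 1.4888
7 7 load 1.4952
8 8 source 1.4973
9 9 load 1.4989
10 10 source 1.4994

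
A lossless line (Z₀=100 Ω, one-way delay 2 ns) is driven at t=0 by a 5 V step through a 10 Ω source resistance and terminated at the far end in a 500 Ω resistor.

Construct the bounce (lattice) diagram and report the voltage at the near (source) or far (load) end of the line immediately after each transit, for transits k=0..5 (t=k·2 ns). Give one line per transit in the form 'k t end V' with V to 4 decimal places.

Γ_L=0.666667, Γ_S=-0.818182; launch V₁=5·100/110=4.545455
k=0 src: V=4.5455
k=1 load: inc=4.545455, refl=4.545455·0.666667=3.0303; V=0.000000+4.545455+3.030303=7.5758
k=2 src: inc=3.030303, refl=3.030303·-0.818182=-2.4793; V=4.545455+3.030303+-2.479339=5.0964
k=3 load: inc=-2.479339, refl=-2.479339·0.666667=-1.6529; V=7.575758+-2.479339+-1.652893=3.4435
k=4 src: inc=-1.652893, refl=-1.652893·-0.818182=1.3524; V=5.096419+-1.652893+1.352367=4.7959
k=5 load: inc=1.352367, refl=1.352367·0.666667=0.9016; V=3.443526+1.352367+0.901578=5.6975

0 0 source 4.5455
1 2 load 7.5758
2 4 source 5.0964
3 6 load 3.4435
4 8 source 4.7959
5 10 load 5.6975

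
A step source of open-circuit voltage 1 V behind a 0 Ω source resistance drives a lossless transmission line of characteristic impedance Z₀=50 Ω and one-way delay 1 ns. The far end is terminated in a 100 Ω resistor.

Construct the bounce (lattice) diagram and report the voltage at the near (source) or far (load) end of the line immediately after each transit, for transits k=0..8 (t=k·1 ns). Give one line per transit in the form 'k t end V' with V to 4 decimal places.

0 0 source 1.0000
1 1 load 1.3333
2 2 source 1.0000
3 3 load 0.8889
4 4 source 1.0000
5 5 load 1.0370
6 6 source 1.0000
7 7 load 0.9877
8 8 source 1.0000

Γ_L=0.333333, Γ_S=-1.000000; launch V₁=1·50/50=1.000000
k=0 src: V=1.0000
k=1 load: inc=1.000000, refl=1.000000·0.333333=0.3333; V=0.000000+1.000000+0.333333=1.3333
k=2 src: inc=0.333333, refl=0.333333·-1.000000=-0.3333; V=1.000000+0.333333+-0.333333=1.0000
k=3 load: inc=-0.333333, refl=-0.333333·0.333333=-0.1111; V=1.333333+-0.333333+-0.111111=0.8889
k=4 src: inc=-0.111111, refl=-0.111111·-1.000000=0.1111; V=1.000000+-0.111111+0.111111=1.0000
k=5 load: inc=0.111111, refl=0.111111·0.333333=0.0370; V=0.888889+0.111111+0.037037=1.0370
k=6 src: inc=0.037037, refl=0.037037·-1.000000=-0.0370; V=1.000000+0.037037+-0.037037=1.0000
k=7 load: inc=-0.037037, refl=-0.037037·0.333333=-0.0123; V=1.037037+-0.037037+-0.012346=0.9877
k=8 src: inc=-0.012346, refl=-0.012346·-1.000000=0.0123; V=1.000000+-0.012346+0.012346=1.0000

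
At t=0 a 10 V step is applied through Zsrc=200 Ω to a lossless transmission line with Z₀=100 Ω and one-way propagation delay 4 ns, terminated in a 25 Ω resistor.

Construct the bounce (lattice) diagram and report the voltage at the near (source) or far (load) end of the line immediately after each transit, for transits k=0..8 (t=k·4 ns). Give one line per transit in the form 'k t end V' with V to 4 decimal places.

0 0 source 3.3333
1 4 load 1.3333
2 8 source 0.6667
3 12 load 1.0667
4 16 source 1.2000
5 20 load 1.1200
6 24 source 1.0933
7 28 load 1.1093
8 32 source 1.1147

Γ_L=-0.600000, Γ_S=0.333333; launch V₁=10·100/300=3.333333
k=0 src: V=3.3333
k=1 load: inc=3.333333, refl=3.333333·-0.600000=-2.0000; V=0.000000+3.333333+-2.000000=1.3333
k=2 src: inc=-2.000000, refl=-2.000000·0.333333=-0.6667; V=3.333333+-2.000000+-0.666667=0.6667
k=3 load: inc=-0.666667, refl=-0.666667·-0.600000=0.4000; V=1.333333+-0.666667+0.400000=1.0667
k=4 src: inc=0.400000, refl=0.400000·0.333333=0.1333; V=0.666667+0.400000+0.133333=1.2000
k=5 load: inc=0.133333, refl=0.133333·-0.600000=-0.0800; V=1.066667+0.133333+-0.080000=1.1200
k=6 src: inc=-0.080000, refl=-0.080000·0.333333=-0.0267; V=1.200000+-0.080000+-0.026667=1.0933
k=7 load: inc=-0.026667, refl=-0.026667·-0.600000=0.0160; V=1.120000+-0.026667+0.016000=1.1093
k=8 src: inc=0.016000, refl=0.016000·0.333333=0.0053; V=1.093333+0.016000+0.005333=1.1147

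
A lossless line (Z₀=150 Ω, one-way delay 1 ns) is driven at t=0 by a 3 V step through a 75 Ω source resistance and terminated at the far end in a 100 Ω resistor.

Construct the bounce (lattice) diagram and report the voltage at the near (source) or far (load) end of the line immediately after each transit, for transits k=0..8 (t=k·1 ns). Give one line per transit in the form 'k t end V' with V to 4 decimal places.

0 0 source 2.0000
1 1 load 1.6000
2 2 source 1.7333
3 3 load 1.7067
4 4 source 1.7156
5 5 load 1.7138
6 6 source 1.7144
7 7 load 1.7143
8 8 source 1.7143

Γ_L=-0.200000, Γ_S=-0.333333; launch V₁=3·150/225=2.000000
k=0 src: V=2.0000
k=1 load: inc=2.000000, refl=2.000000·-0.200000=-0.4000; V=0.000000+2.000000+-0.400000=1.6000
k=2 src: inc=-0.400000, refl=-0.400000·-0.333333=0.1333; V=2.000000+-0.400000+0.133333=1.7333
k=3 load: inc=0.133333, refl=0.133333·-0.200000=-0.0267; V=1.600000+0.133333+-0.026667=1.7067
k=4 src: inc=-0.026667, refl=-0.026667·-0.333333=0.0089; V=1.733333+-0.026667+0.008889=1.7156
k=5 load: inc=0.008889, refl=0.008889·-0.200000=-0.0018; V=1.706667+0.008889+-0.001778=1.7138
k=6 src: inc=-0.001778, refl=-0.001778·-0.333333=0.0006; V=1.715556+-0.001778+0.000593=1.7144
k=7 load: inc=0.000593, refl=0.000593·-0.200000=-0.0001; V=1.713778+0.000593+-0.000119=1.7143
k=8 src: inc=-0.000119, refl=-0.000119·-0.333333=0.0000; V=1.714370+-0.000119+0.000040=1.7143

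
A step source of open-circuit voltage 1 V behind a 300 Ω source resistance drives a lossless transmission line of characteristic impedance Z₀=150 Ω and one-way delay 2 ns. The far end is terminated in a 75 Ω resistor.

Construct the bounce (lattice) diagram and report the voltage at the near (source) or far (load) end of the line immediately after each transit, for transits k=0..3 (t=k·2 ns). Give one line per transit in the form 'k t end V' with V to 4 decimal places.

Γ_L=-0.333333, Γ_S=0.333333; launch V₁=1·150/450=0.333333
k=0 src: V=0.3333
k=1 load: inc=0.333333, refl=0.333333·-0.333333=-0.1111; V=0.000000+0.333333+-0.111111=0.2222
k=2 src: inc=-0.111111, refl=-0.111111·0.333333=-0.0370; V=0.333333+-0.111111+-0.037037=0.1852
k=3 load: inc=-0.037037, refl=-0.037037·-0.333333=0.0123; V=0.222222+-0.037037+0.012346=0.1975

0 0 source 0.3333
1 2 load 0.2222
2 4 source 0.1852
3 6 load 0.1975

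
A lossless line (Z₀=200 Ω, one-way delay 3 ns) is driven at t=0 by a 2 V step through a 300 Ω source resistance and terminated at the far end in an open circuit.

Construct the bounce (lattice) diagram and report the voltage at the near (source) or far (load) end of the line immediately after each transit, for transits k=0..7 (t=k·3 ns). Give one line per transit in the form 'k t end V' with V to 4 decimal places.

0 0 source 0.8000
1 3 load 1.6000
2 6 source 1.7600
3 9 load 1.9200
4 12 source 1.9520
5 15 load 1.9840
6 18 source 1.9904
7 21 load 1.9968

Γ_L=1.000000, Γ_S=0.200000; launch V₁=2·200/500=0.800000
k=0 src: V=0.8000
k=1 load: inc=0.800000, refl=0.800000·1.000000=0.8000; V=0.000000+0.800000+0.800000=1.6000
k=2 src: inc=0.800000, refl=0.800000·0.200000=0.1600; V=0.800000+0.800000+0.160000=1.7600
k=3 load: inc=0.160000, refl=0.160000·1.000000=0.1600; V=1.600000+0.160000+0.160000=1.9200
k=4 src: inc=0.160000, refl=0.160000·0.200000=0.0320; V=1.760000+0.160000+0.032000=1.9520
k=5 load: inc=0.032000, refl=0.032000·1.000000=0.0320; V=1.920000+0.032000+0.032000=1.9840
k=6 src: inc=0.032000, refl=0.032000·0.200000=0.0064; V=1.952000+0.032000+0.006400=1.9904
k=7 load: inc=0.006400, refl=0.006400·1.000000=0.0064; V=1.984000+0.006400+0.006400=1.9968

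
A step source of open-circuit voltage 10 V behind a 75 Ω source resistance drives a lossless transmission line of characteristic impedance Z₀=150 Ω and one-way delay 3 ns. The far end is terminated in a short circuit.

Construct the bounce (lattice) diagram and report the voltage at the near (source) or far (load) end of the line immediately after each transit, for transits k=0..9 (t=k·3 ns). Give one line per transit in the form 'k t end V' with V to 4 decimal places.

Γ_L=-1.000000, Γ_S=-0.333333; launch V₁=10·150/225=6.666667
k=0 src: V=6.6667
k=1 load: inc=6.666667, refl=6.666667·-1.000000=-6.6667; V=0.000000+6.666667+-6.666667=0.0000
k=2 src: inc=-6.666667, refl=-6.666667·-0.333333=2.2222; V=6.666667+-6.666667+2.222222=2.2222
k=3 load: inc=2.222222, refl=2.222222·-1.000000=-2.2222; V=0.000000+2.222222+-2.222222=0.0000
k=4 src: inc=-2.222222, refl=-2.222222·-0.333333=0.7407; V=2.222222+-2.222222+0.740741=0.7407
k=5 load: inc=0.740741, refl=0.740741·-1.000000=-0.7407; V=0.000000+0.740741+-0.740741=0.0000
k=6 src: inc=-0.740741, refl=-0.740741·-0.333333=0.2469; V=0.740741+-0.740741+0.246914=0.2469
k=7 load: inc=0.246914, refl=0.246914·-1.000000=-0.2469; V=0.000000+0.246914+-0.246914=0.0000
k=8 src: inc=-0.246914, refl=-0.246914·-0.333333=0.0823; V=0.246914+-0.246914+0.082305=0.0823
k=9 load: inc=0.082305, refl=0.082305·-1.000000=-0.0823; V=0.000000+0.082305+-0.082305=0.0000

0 0 source 6.6667
1 3 load 0.0000
2 6 source 2.2222
3 9 load 0.0000
4 12 source 0.7407
5 15 load 0.0000
6 18 source 0.2469
7 21 load 0.0000
8 24 source 0.0823
9 27 load 0.0000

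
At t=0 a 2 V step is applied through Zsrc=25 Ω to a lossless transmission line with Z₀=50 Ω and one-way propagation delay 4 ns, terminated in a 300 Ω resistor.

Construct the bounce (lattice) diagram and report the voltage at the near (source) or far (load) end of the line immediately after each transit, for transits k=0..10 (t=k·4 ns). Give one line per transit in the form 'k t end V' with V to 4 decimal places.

0 0 source 1.3333
1 4 load 2.2857
2 8 source 1.9683
3 12 load 1.7415
4 16 source 1.8171
5 20 load 1.8711
6 24 source 1.8531
7 28 load 1.8402
8 32 source 1.8445
9 36 load 1.8476
10 40 source 1.8465

Γ_L=0.714286, Γ_S=-0.333333; launch V₁=2·50/75=1.333333
k=0 src: V=1.3333
k=1 load: inc=1.333333, refl=1.333333·0.714286=0.9524; V=0.000000+1.333333+0.952381=2.2857
k=2 src: inc=0.952381, refl=0.952381·-0.333333=-0.3175; V=1.333333+0.952381+-0.317460=1.9683
k=3 load: inc=-0.317460, refl=-0.317460·0.714286=-0.2268; V=2.285714+-0.317460+-0.226757=1.7415
k=4 src: inc=-0.226757, refl=-0.226757·-0.333333=0.0756; V=1.968254+-0.226757+0.075586=1.8171
k=5 load: inc=0.075586, refl=0.075586·0.714286=0.0540; V=1.741497+0.075586+0.053990=1.8711
k=6 src: inc=0.053990, refl=0.053990·-0.333333=-0.0180; V=1.817082+0.053990+-0.017997=1.8531
k=7 load: inc=-0.017997, refl=-0.017997·0.714286=-0.0129; V=1.871072+-0.017997+-0.012855=1.8402
k=8 src: inc=-0.012855, refl=-0.012855·-0.333333=0.0043; V=1.853076+-0.012855+0.004285=1.8445
k=9 load: inc=0.004285, refl=0.004285·0.714286=0.0031; V=1.840221+0.004285+0.003061=1.8476
k=10 src: inc=0.003061, refl=0.003061·-0.333333=-0.0010; V=1.844506+0.003061+-0.001020=1.8465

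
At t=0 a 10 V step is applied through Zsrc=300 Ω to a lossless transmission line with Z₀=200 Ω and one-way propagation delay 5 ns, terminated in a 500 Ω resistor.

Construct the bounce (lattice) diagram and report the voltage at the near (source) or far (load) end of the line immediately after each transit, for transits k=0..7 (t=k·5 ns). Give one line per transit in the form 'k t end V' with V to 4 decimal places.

Γ_L=0.428571, Γ_S=0.200000; launch V₁=10·200/500=4.000000
k=0 src: V=4.0000
k=1 load: inc=4.000000, refl=4.000000·0.428571=1.7143; V=0.000000+4.000000+1.714286=5.7143
k=2 src: inc=1.714286, refl=1.714286·0.200000=0.3429; V=4.000000+1.714286+0.342857=6.0571
k=3 load: inc=0.342857, refl=0.342857·0.428571=0.1469; V=5.714286+0.342857+0.146939=6.2041
k=4 src: inc=0.146939, refl=0.146939·0.200000=0.0294; V=6.057143+0.146939+0.029388=6.2335
k=5 load: inc=0.029388, refl=0.029388·0.428571=0.0126; V=6.204082+0.029388+0.012595=6.2461
k=6 src: inc=0.012595, refl=0.012595·0.200000=0.0025; V=6.233469+0.012595+0.002519=6.2486
k=7 load: inc=0.002519, refl=0.002519·0.428571=0.0011; V=6.246064+0.002519+0.001080=6.2497

0 0 source 4.0000
1 5 load 5.7143
2 10 source 6.0571
3 15 load 6.2041
4 20 source 6.2335
5 25 load 6.2461
6 30 source 6.2486
7 35 load 6.2497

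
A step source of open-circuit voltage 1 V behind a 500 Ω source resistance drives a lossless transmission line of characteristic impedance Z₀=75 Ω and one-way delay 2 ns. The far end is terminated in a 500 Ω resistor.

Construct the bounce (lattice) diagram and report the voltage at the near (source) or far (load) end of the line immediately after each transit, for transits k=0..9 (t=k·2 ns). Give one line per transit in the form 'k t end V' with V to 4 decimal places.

Γ_L=0.739130, Γ_S=0.739130; launch V₁=1·75/575=0.130435
k=0 src: V=0.1304
k=1 load: inc=0.130435, refl=0.130435·0.739130=0.0964; V=0.000000+0.130435+0.096408=0.2268
k=2 src: inc=0.096408, refl=0.096408·0.739130=0.0713; V=0.130435+0.096408+0.071258=0.2981
k=3 load: inc=0.071258, refl=0.071258·0.739130=0.0527; V=0.226843+0.071258+0.052669=0.3508
k=4 src: inc=0.052669, refl=0.052669·0.739130=0.0389; V=0.298101+0.052669+0.038929=0.3897
k=5 load: inc=0.038929, refl=0.038929·0.739130=0.0288; V=0.350771+0.038929+0.028774=0.4185
k=6 src: inc=0.028774, refl=0.028774·0.739130=0.0213; V=0.389700+0.028774+0.021268=0.4397
k=7 load: inc=0.021268, refl=0.021268·0.739130=0.0157; V=0.418474+0.021268+0.015720=0.4555
k=8 src: inc=0.015720, refl=0.015720·0.739130=0.0116; V=0.439742+0.015720+0.011619=0.4671
k=9 load: inc=0.011619, refl=0.011619·0.739130=0.0086; V=0.455461+0.011619+0.008588=0.4757

0 0 source 0.1304
1 2 load 0.2268
2 4 source 0.2981
3 6 load 0.3508
4 8 source 0.3897
5 10 load 0.4185
6 12 source 0.4397
7 14 load 0.4555
8 16 source 0.4671
9 18 load 0.4757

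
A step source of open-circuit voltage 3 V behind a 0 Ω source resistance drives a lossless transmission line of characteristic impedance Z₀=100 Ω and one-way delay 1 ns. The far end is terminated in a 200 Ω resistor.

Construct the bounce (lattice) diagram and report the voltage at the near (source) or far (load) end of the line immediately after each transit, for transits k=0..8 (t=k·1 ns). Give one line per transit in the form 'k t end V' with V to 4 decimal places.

0 0 source 3.0000
1 1 load 4.0000
2 2 source 3.0000
3 3 load 2.6667
4 4 source 3.0000
5 5 load 3.1111
6 6 source 3.0000
7 7 load 2.9630
8 8 source 3.0000

Γ_L=0.333333, Γ_S=-1.000000; launch V₁=3·100/100=3.000000
k=0 src: V=3.0000
k=1 load: inc=3.000000, refl=3.000000·0.333333=1.0000; V=0.000000+3.000000+1.000000=4.0000
k=2 src: inc=1.000000, refl=1.000000·-1.000000=-1.0000; V=3.000000+1.000000+-1.000000=3.0000
k=3 load: inc=-1.000000, refl=-1.000000·0.333333=-0.3333; V=4.000000+-1.000000+-0.333333=2.6667
k=4 src: inc=-0.333333, refl=-0.333333·-1.000000=0.3333; V=3.000000+-0.333333+0.333333=3.0000
k=5 load: inc=0.333333, refl=0.333333·0.333333=0.1111; V=2.666667+0.333333+0.111111=3.1111
k=6 src: inc=0.111111, refl=0.111111·-1.000000=-0.1111; V=3.000000+0.111111+-0.111111=3.0000
k=7 load: inc=-0.111111, refl=-0.111111·0.333333=-0.0370; V=3.111111+-0.111111+-0.037037=2.9630
k=8 src: inc=-0.037037, refl=-0.037037·-1.000000=0.0370; V=3.000000+-0.037037+0.037037=3.0000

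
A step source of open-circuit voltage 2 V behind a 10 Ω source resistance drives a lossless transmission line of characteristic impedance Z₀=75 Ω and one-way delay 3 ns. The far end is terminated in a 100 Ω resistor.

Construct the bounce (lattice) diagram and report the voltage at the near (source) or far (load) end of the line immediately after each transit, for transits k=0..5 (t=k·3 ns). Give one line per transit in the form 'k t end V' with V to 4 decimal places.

Γ_L=0.142857, Γ_S=-0.764706; launch V₁=2·75/85=1.764706
k=0 src: V=1.7647
k=1 load: inc=1.764706, refl=1.764706·0.142857=0.2521; V=0.000000+1.764706+0.252101=2.0168
k=2 src: inc=0.252101, refl=0.252101·-0.764706=-0.1928; V=1.764706+0.252101+-0.192783=1.8240
k=3 load: inc=-0.192783, refl=-0.192783·0.142857=-0.0275; V=2.016807+-0.192783+-0.027540=1.7965
k=4 src: inc=-0.027540, refl=-0.027540·-0.764706=0.0211; V=1.824024+-0.027540+0.021060=1.8175
k=5 load: inc=0.021060, refl=0.021060·0.142857=0.0030; V=1.796483+0.021060+0.003009=1.8206

0 0 source 1.7647
1 3 load 2.0168
2 6 source 1.8240
3 9 load 1.7965
4 12 source 1.8175
5 15 load 1.8206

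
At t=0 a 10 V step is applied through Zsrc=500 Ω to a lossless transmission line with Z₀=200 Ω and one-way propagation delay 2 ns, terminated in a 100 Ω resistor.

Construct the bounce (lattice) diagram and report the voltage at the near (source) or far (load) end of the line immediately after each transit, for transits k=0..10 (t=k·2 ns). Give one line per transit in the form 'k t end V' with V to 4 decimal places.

Γ_L=-0.333333, Γ_S=0.428571; launch V₁=10·200/700=2.857143
k=0 src: V=2.8571
k=1 load: inc=2.857143, refl=2.857143·-0.333333=-0.9524; V=0.000000+2.857143+-0.952381=1.9048
k=2 src: inc=-0.952381, refl=-0.952381·0.428571=-0.4082; V=2.857143+-0.952381+-0.408163=1.4966
k=3 load: inc=-0.408163, refl=-0.408163·-0.333333=0.1361; V=1.904762+-0.408163+0.136054=1.6327
k=4 src: inc=0.136054, refl=0.136054·0.428571=0.0583; V=1.496599+0.136054+0.058309=1.6910
k=5 load: inc=0.058309, refl=0.058309·-0.333333=-0.0194; V=1.632653+0.058309+-0.019436=1.6715
k=6 src: inc=-0.019436, refl=-0.019436·0.428571=-0.0083; V=1.690962+-0.019436+-0.008330=1.6632
k=7 load: inc=-0.008330, refl=-0.008330·-0.333333=0.0028; V=1.671526+-0.008330+0.002777=1.6660
k=8 src: inc=0.002777, refl=0.002777·0.428571=0.0012; V=1.663196+0.002777+0.001190=1.6672
k=9 load: inc=0.001190, refl=0.001190·-0.333333=-0.0004; V=1.665973+0.001190+-0.000397=1.6668
k=10 src: inc=-0.000397, refl=-0.000397·0.428571=-0.0002; V=1.667162+-0.000397+-0.000170=1.6666

0 0 source 2.8571
1 2 load 1.9048
2 4 source 1.4966
3 6 load 1.6327
4 8 source 1.6910
5 10 load 1.6715
6 12 source 1.6632
7 14 load 1.6660
8 16 source 1.6672
9 18 load 1.6668
10 20 source 1.6666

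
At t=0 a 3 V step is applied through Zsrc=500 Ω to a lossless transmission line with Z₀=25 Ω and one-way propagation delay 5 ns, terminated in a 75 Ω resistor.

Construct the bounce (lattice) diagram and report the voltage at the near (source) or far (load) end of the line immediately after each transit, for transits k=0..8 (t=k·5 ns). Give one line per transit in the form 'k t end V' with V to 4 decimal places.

Γ_L=0.500000, Γ_S=0.904762; launch V₁=3·25/525=0.142857
k=0 src: V=0.1429
k=1 load: inc=0.142857, refl=0.142857·0.500000=0.0714; V=0.000000+0.142857+0.071429=0.2143
k=2 src: inc=0.071429, refl=0.071429·0.904762=0.0646; V=0.142857+0.071429+0.064626=0.2789
k=3 load: inc=0.064626, refl=0.064626·0.500000=0.0323; V=0.214286+0.064626+0.032313=0.3112
k=4 src: inc=0.032313, refl=0.032313·0.904762=0.0292; V=0.278912+0.032313+0.029236=0.3405
k=5 load: inc=0.029236, refl=0.029236·0.500000=0.0146; V=0.311224+0.029236+0.014618=0.3551
k=6 src: inc=0.014618, refl=0.014618·0.904762=0.0132; V=0.340460+0.014618+0.013226=0.3683
k=7 load: inc=0.013226, refl=0.013226·0.500000=0.0066; V=0.355078+0.013226+0.006613=0.3749
k=8 src: inc=0.006613, refl=0.006613·0.904762=0.0060; V=0.368303+0.006613+0.005983=0.3809

0 0 source 0.1429
1 5 load 0.2143
2 10 source 0.2789
3 15 load 0.3112
4 20 source 0.3405
5 25 load 0.3551
6 30 source 0.3683
7 35 load 0.3749
8 40 source 0.3809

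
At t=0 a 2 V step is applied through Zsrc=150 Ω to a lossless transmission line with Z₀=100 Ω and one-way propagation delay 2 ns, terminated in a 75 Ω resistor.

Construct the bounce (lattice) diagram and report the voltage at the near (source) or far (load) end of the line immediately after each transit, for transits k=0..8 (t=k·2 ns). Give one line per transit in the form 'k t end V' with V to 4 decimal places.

Γ_L=-0.142857, Γ_S=0.200000; launch V₁=2·100/250=0.800000
k=0 src: V=0.8000
k=1 load: inc=0.800000, refl=0.800000·-0.142857=-0.1143; V=0.000000+0.800000+-0.114286=0.6857
k=2 src: inc=-0.114286, refl=-0.114286·0.200000=-0.0229; V=0.800000+-0.114286+-0.022857=0.6629
k=3 load: inc=-0.022857, refl=-0.022857·-0.142857=0.0033; V=0.685714+-0.022857+0.003265=0.6661
k=4 src: inc=0.003265, refl=0.003265·0.200000=0.0007; V=0.662857+0.003265+0.000653=0.6668
k=5 load: inc=0.000653, refl=0.000653·-0.142857=-0.0001; V=0.666122+0.000653+-0.000093=0.6667
k=6 src: inc=-0.000093, refl=-0.000093·0.200000=-0.0000; V=0.666776+-0.000093+-0.000019=0.6667
k=7 load: inc=-0.000019, refl=-0.000019·-0.142857=0.0000; V=0.666682+-0.000019+0.000003=0.6667
k=8 src: inc=0.000003, refl=0.000003·0.200000=0.0000; V=0.666664+0.000003+0.000001=0.6667

0 0 source 0.8000
1 2 load 0.6857
2 4 source 0.6629
3 6 load 0.6661
4 8 source 0.6668
5 10 load 0.6667
6 12 source 0.6667
7 14 load 0.6667
8 16 source 0.6667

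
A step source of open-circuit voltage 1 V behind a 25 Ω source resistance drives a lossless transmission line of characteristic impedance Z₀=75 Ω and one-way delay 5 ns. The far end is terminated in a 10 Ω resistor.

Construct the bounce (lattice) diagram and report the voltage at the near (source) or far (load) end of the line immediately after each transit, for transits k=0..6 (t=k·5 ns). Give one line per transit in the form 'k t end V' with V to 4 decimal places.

0 0 source 0.7500
1 5 load 0.1765
2 10 source 0.4632
3 15 load 0.2439
4 20 source 0.3536
5 25 load 0.2697
6 30 source 0.3117

Γ_L=-0.764706, Γ_S=-0.500000; launch V₁=1·75/100=0.750000
k=0 src: V=0.7500
k=1 load: inc=0.750000, refl=0.750000·-0.764706=-0.5735; V=0.000000+0.750000+-0.573529=0.1765
k=2 src: inc=-0.573529, refl=-0.573529·-0.500000=0.2868; V=0.750000+-0.573529+0.286765=0.4632
k=3 load: inc=0.286765, refl=0.286765·-0.764706=-0.2193; V=0.176471+0.286765+-0.219291=0.2439
k=4 src: inc=-0.219291, refl=-0.219291·-0.500000=0.1096; V=0.463235+-0.219291+0.109645=0.3536
k=5 load: inc=0.109645, refl=0.109645·-0.764706=-0.0838; V=0.243945+0.109645+-0.083846=0.2697
k=6 src: inc=-0.083846, refl=-0.083846·-0.500000=0.0419; V=0.353590+-0.083846+0.041923=0.3117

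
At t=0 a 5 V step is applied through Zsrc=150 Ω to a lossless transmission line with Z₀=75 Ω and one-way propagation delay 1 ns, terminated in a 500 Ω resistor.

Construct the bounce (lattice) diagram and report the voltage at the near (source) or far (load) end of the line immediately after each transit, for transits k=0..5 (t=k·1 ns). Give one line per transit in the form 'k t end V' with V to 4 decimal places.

Γ_L=0.739130, Γ_S=0.333333; launch V₁=5·75/225=1.666667
k=0 src: V=1.6667
k=1 load: inc=1.666667, refl=1.666667·0.739130=1.2319; V=0.000000+1.666667+1.231884=2.8986
k=2 src: inc=1.231884, refl=1.231884·0.333333=0.4106; V=1.666667+1.231884+0.410628=3.3092
k=3 load: inc=0.410628, refl=0.410628·0.739130=0.3035; V=2.898551+0.410628+0.303508=3.6127
k=4 src: inc=0.303508, refl=0.303508·0.333333=0.1012; V=3.309179+0.303508+0.101169=3.7139
k=5 load: inc=0.101169, refl=0.101169·0.739130=0.0748; V=3.612686+0.101169+0.074777=3.7886

0 0 source 1.6667
1 1 load 2.8986
2 2 source 3.3092
3 3 load 3.6127
4 4 source 3.7139
5 5 load 3.7886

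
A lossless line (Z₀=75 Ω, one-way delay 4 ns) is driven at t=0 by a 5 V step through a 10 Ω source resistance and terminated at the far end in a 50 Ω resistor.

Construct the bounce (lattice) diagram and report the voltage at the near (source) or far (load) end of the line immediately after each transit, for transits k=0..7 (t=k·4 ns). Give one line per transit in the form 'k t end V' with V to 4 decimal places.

Γ_L=-0.200000, Γ_S=-0.764706; launch V₁=5·75/85=4.411765
k=0 src: V=4.4118
k=1 load: inc=4.411765, refl=4.411765·-0.200000=-0.8824; V=0.000000+4.411765+-0.882353=3.5294
k=2 src: inc=-0.882353, refl=-0.882353·-0.764706=0.6747; V=4.411765+-0.882353+0.674740=4.2042
k=3 load: inc=0.674740, refl=0.674740·-0.200000=-0.1349; V=3.529412+0.674740+-0.134948=4.0692
k=4 src: inc=-0.134948, refl=-0.134948·-0.764706=0.1032; V=4.204152+-0.134948+0.103196=4.1724
k=5 load: inc=0.103196, refl=0.103196·-0.200000=-0.0206; V=4.069204+0.103196+-0.020639=4.1518
k=6 src: inc=-0.020639, refl=-0.020639·-0.764706=0.0158; V=4.172400+-0.020639+0.015783=4.1675
k=7 load: inc=0.015783, refl=0.015783·-0.200000=-0.0032; V=4.151761+0.015783+-0.003157=4.1644

0 0 source 4.4118
1 4 load 3.5294
2 8 source 4.2042
3 12 load 4.0692
4 16 source 4.1724
5 20 load 4.1518
6 24 source 4.1675
7 28 load 4.1644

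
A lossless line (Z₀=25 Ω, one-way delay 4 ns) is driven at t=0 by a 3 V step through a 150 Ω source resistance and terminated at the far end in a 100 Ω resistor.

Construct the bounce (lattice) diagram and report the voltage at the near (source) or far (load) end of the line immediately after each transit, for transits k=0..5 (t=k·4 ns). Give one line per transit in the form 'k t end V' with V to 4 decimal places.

Γ_L=0.600000, Γ_S=0.714286; launch V₁=3·25/175=0.428571
k=0 src: V=0.4286
k=1 load: inc=0.428571, refl=0.428571·0.600000=0.2571; V=0.000000+0.428571+0.257143=0.6857
k=2 src: inc=0.257143, refl=0.257143·0.714286=0.1837; V=0.428571+0.257143+0.183673=0.8694
k=3 load: inc=0.183673, refl=0.183673·0.600000=0.1102; V=0.685714+0.183673+0.110204=0.9796
k=4 src: inc=0.110204, refl=0.110204·0.714286=0.0787; V=0.869388+0.110204+0.078717=1.0583
k=5 load: inc=0.078717, refl=0.078717·0.600000=0.0472; V=0.979592+0.078717+0.047230=1.1055

0 0 source 0.4286
1 4 load 0.6857
2 8 source 0.8694
3 12 load 0.9796
4 16 source 1.0583
5 20 load 1.1055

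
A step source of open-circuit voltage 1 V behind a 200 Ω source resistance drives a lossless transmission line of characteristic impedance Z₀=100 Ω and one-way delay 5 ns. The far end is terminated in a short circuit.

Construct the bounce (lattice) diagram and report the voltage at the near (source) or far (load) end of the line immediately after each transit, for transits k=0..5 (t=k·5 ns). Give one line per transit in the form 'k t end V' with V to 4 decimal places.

Γ_L=-1.000000, Γ_S=0.333333; launch V₁=1·100/300=0.333333
k=0 src: V=0.3333
k=1 load: inc=0.333333, refl=0.333333·-1.000000=-0.3333; V=0.000000+0.333333+-0.333333=0.0000
k=2 src: inc=-0.333333, refl=-0.333333·0.333333=-0.1111; V=0.333333+-0.333333+-0.111111=-0.1111
k=3 load: inc=-0.111111, refl=-0.111111·-1.000000=0.1111; V=0.000000+-0.111111+0.111111=0.0000
k=4 src: inc=0.111111, refl=0.111111·0.333333=0.0370; V=-0.111111+0.111111+0.037037=0.0370
k=5 load: inc=0.037037, refl=0.037037·-1.000000=-0.0370; V=0.000000+0.037037+-0.037037=0.0000

0 0 source 0.3333
1 5 load 0.0000
2 10 source -0.1111
3 15 load 0.0000
4 20 source 0.0370
5 25 load 0.0000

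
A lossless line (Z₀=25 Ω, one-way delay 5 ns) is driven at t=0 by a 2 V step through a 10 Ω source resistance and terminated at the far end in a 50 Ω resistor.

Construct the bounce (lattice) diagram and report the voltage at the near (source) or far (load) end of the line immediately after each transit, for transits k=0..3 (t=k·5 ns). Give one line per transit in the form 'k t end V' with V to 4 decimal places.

0 0 source 1.4286
1 5 load 1.9048
2 10 source 1.7007
3 15 load 1.6327

Γ_L=0.333333, Γ_S=-0.428571; launch V₁=2·25/35=1.428571
k=0 src: V=1.4286
k=1 load: inc=1.428571, refl=1.428571·0.333333=0.4762; V=0.000000+1.428571+0.476190=1.9048
k=2 src: inc=0.476190, refl=0.476190·-0.428571=-0.2041; V=1.428571+0.476190+-0.204082=1.7007
k=3 load: inc=-0.204082, refl=-0.204082·0.333333=-0.0680; V=1.904762+-0.204082+-0.068027=1.6327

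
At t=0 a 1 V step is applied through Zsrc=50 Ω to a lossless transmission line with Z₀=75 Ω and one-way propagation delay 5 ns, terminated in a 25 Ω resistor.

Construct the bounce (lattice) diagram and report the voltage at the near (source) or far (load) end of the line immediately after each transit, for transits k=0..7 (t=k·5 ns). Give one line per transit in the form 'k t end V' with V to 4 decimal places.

0 0 source 0.6000
1 5 load 0.3000
2 10 source 0.3600
3 15 load 0.3300
4 20 source 0.3360
5 25 load 0.3330
6 30 source 0.3336
7 35 load 0.3333

Γ_L=-0.500000, Γ_S=-0.200000; launch V₁=1·75/125=0.600000
k=0 src: V=0.6000
k=1 load: inc=0.600000, refl=0.600000·-0.500000=-0.3000; V=0.000000+0.600000+-0.300000=0.3000
k=2 src: inc=-0.300000, refl=-0.300000·-0.200000=0.0600; V=0.600000+-0.300000+0.060000=0.3600
k=3 load: inc=0.060000, refl=0.060000·-0.500000=-0.0300; V=0.300000+0.060000+-0.030000=0.3300
k=4 src: inc=-0.030000, refl=-0.030000·-0.200000=0.0060; V=0.360000+-0.030000+0.006000=0.3360
k=5 load: inc=0.006000, refl=0.006000·-0.500000=-0.0030; V=0.330000+0.006000+-0.003000=0.3330
k=6 src: inc=-0.003000, refl=-0.003000·-0.200000=0.0006; V=0.336000+-0.003000+0.000600=0.3336
k=7 load: inc=0.000600, refl=0.000600·-0.500000=-0.0003; V=0.333000+0.000600+-0.000300=0.3333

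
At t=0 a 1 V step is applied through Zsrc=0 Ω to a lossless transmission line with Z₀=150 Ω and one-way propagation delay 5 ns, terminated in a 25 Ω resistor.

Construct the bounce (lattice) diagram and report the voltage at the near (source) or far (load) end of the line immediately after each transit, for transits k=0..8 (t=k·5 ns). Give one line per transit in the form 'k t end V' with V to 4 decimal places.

Γ_L=-0.714286, Γ_S=-1.000000; launch V₁=1·150/150=1.000000
k=0 src: V=1.0000
k=1 load: inc=1.000000, refl=1.000000·-0.714286=-0.7143; V=0.000000+1.000000+-0.714286=0.2857
k=2 src: inc=-0.714286, refl=-0.714286·-1.000000=0.7143; V=1.000000+-0.714286+0.714286=1.0000
k=3 load: inc=0.714286, refl=0.714286·-0.714286=-0.5102; V=0.285714+0.714286+-0.510204=0.4898
k=4 src: inc=-0.510204, refl=-0.510204·-1.000000=0.5102; V=1.000000+-0.510204+0.510204=1.0000
k=5 load: inc=0.510204, refl=0.510204·-0.714286=-0.3644; V=0.489796+0.510204+-0.364431=0.6356
k=6 src: inc=-0.364431, refl=-0.364431·-1.000000=0.3644; V=1.000000+-0.364431+0.364431=1.0000
k=7 load: inc=0.364431, refl=0.364431·-0.714286=-0.2603; V=0.635569+0.364431+-0.260308=0.7397
k=8 src: inc=-0.260308, refl=-0.260308·-1.000000=0.2603; V=1.000000+-0.260308+0.260308=1.0000

0 0 source 1.0000
1 5 load 0.2857
2 10 source 1.0000
3 15 load 0.4898
4 20 source 1.0000
5 25 load 0.6356
6 30 source 1.0000
7 35 load 0.7397
8 40 source 1.0000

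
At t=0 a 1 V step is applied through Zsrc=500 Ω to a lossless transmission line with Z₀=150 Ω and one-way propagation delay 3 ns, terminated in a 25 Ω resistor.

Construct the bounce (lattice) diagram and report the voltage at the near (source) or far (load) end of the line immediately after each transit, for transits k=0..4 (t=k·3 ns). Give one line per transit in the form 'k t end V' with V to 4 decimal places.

Γ_L=-0.714286, Γ_S=0.538462; launch V₁=1·150/650=0.230769
k=0 src: V=0.2308
k=1 load: inc=0.230769, refl=0.230769·-0.714286=-0.1648; V=0.000000+0.230769+-0.164835=0.0659
k=2 src: inc=-0.164835, refl=-0.164835·0.538462=-0.0888; V=0.230769+-0.164835+-0.088757=-0.0228
k=3 load: inc=-0.088757, refl=-0.088757·-0.714286=0.0634; V=0.065934+-0.088757+0.063398=0.0406
k=4 src: inc=0.063398, refl=0.063398·0.538462=0.0341; V=-0.022823+0.063398+0.034137=0.0747

0 0 source 0.2308
1 3 load 0.0659
2 6 source -0.0228
3 9 load 0.0406
4 12 source 0.0747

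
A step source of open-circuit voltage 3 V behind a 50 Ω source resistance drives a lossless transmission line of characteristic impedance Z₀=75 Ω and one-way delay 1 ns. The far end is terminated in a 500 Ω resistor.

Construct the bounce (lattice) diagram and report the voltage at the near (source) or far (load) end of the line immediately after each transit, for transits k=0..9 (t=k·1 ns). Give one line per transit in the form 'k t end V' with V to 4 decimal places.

0 0 source 1.8000
1 1 load 3.1304
2 2 source 2.8643
3 3 load 2.6677
4 4 source 2.7070
5 5 load 2.7361
6 6 source 2.7303
7 7 load 2.7260
8 8 source 2.7268
9 9 load 2.7275

Γ_L=0.739130, Γ_S=-0.200000; launch V₁=3·75/125=1.800000
k=0 src: V=1.8000
k=1 load: inc=1.800000, refl=1.800000·0.739130=1.3304; V=0.000000+1.800000+1.330435=3.1304
k=2 src: inc=1.330435, refl=1.330435·-0.200000=-0.2661; V=1.800000+1.330435+-0.266087=2.8643
k=3 load: inc=-0.266087, refl=-0.266087·0.739130=-0.1967; V=3.130435+-0.266087+-0.196673=2.6677
k=4 src: inc=-0.196673, refl=-0.196673·-0.200000=0.0393; V=2.864348+-0.196673+0.039335=2.7070
k=5 load: inc=0.039335, refl=0.039335·0.739130=0.0291; V=2.667675+0.039335+0.029073=2.7361
k=6 src: inc=0.029073, refl=0.029073·-0.200000=-0.0058; V=2.707009+0.029073+-0.005815=2.7303
k=7 load: inc=-0.005815, refl=-0.005815·0.739130=-0.0043; V=2.736083+-0.005815+-0.004298=2.7260
k=8 src: inc=-0.004298, refl=-0.004298·-0.200000=0.0009; V=2.730268+-0.004298+0.000860=2.7268
k=9 load: inc=0.000860, refl=0.000860·0.739130=0.0006; V=2.725970+0.000860+0.000635=2.7275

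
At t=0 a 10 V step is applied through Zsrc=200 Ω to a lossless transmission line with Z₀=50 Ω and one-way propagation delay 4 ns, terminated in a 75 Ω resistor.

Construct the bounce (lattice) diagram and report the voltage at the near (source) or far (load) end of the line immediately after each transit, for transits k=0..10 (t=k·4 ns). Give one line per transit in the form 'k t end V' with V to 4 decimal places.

Γ_L=0.200000, Γ_S=0.600000; launch V₁=10·50/250=2.000000
k=0 src: V=2.0000
k=1 load: inc=2.000000, refl=2.000000·0.200000=0.4000; V=0.000000+2.000000+0.400000=2.4000
k=2 src: inc=0.400000, refl=0.400000·0.600000=0.2400; V=2.000000+0.400000+0.240000=2.6400
k=3 load: inc=0.240000, refl=0.240000·0.200000=0.0480; V=2.400000+0.240000+0.048000=2.6880
k=4 src: inc=0.048000, refl=0.048000·0.600000=0.0288; V=2.640000+0.048000+0.028800=2.7168
k=5 load: inc=0.028800, refl=0.028800·0.200000=0.0058; V=2.688000+0.028800+0.005760=2.7226
k=6 src: inc=0.005760, refl=0.005760·0.600000=0.0035; V=2.716800+0.005760+0.003456=2.7260
k=7 load: inc=0.003456, refl=0.003456·0.200000=0.0007; V=2.722560+0.003456+0.000691=2.7267
k=8 src: inc=0.000691, refl=0.000691·0.600000=0.0004; V=2.726016+0.000691+0.000415=2.7271
k=9 load: inc=0.000415, refl=0.000415·0.200000=0.0001; V=2.726707+0.000415+0.000083=2.7272
k=10 src: inc=0.000083, refl=0.000083·0.600000=0.0000; V=2.727122+0.000083+0.000050=2.7273

0 0 source 2.0000
1 4 load 2.4000
2 8 source 2.6400
3 12 load 2.6880
4 16 source 2.7168
5 20 load 2.7226
6 24 source 2.7260
7 28 load 2.7267
8 32 source 2.7271
9 36 load 2.7272
10 40 source 2.7273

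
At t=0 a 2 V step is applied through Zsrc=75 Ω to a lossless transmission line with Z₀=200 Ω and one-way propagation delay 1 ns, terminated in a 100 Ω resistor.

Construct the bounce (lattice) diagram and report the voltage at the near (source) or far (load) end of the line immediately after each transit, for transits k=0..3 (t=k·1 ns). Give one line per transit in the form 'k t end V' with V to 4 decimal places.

0 0 source 1.4545
1 1 load 0.9697
2 2 source 1.1901
3 3 load 1.1166

Γ_L=-0.333333, Γ_S=-0.454545; launch V₁=2·200/275=1.454545
k=0 src: V=1.4545
k=1 load: inc=1.454545, refl=1.454545·-0.333333=-0.4848; V=0.000000+1.454545+-0.484848=0.9697
k=2 src: inc=-0.484848, refl=-0.484848·-0.454545=0.2204; V=1.454545+-0.484848+0.220386=1.1901
k=3 load: inc=0.220386, refl=0.220386·-0.333333=-0.0735; V=0.969697+0.220386+-0.073462=1.1166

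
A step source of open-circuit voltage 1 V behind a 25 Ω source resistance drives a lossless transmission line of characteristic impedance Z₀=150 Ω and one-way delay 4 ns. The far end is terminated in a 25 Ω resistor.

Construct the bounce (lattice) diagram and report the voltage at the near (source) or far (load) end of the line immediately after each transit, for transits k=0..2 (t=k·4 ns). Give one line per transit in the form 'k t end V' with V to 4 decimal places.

Γ_L=-0.714286, Γ_S=-0.714286; launch V₁=1·150/175=0.857143
k=0 src: V=0.8571
k=1 load: inc=0.857143, refl=0.857143·-0.714286=-0.6122; V=0.000000+0.857143+-0.612245=0.2449
k=2 src: inc=-0.612245, refl=-0.612245·-0.714286=0.4373; V=0.857143+-0.612245+0.437318=0.6822

0 0 source 0.8571
1 4 load 0.2449
2 8 source 0.6822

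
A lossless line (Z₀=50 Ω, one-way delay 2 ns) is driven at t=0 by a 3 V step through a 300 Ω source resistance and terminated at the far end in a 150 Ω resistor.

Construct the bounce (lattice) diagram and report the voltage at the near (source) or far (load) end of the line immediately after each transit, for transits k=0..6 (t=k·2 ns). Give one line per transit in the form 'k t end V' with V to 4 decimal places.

0 0 source 0.4286
1 2 load 0.6429
2 4 source 0.7959
3 6 load 0.8724
4 8 source 0.9271
5 10 load 0.9544
6 12 source 0.9740

Γ_L=0.500000, Γ_S=0.714286; launch V₁=3·50/350=0.428571
k=0 src: V=0.4286
k=1 load: inc=0.428571, refl=0.428571·0.500000=0.2143; V=0.000000+0.428571+0.214286=0.6429
k=2 src: inc=0.214286, refl=0.214286·0.714286=0.1531; V=0.428571+0.214286+0.153061=0.7959
k=3 load: inc=0.153061, refl=0.153061·0.500000=0.0765; V=0.642857+0.153061+0.076531=0.8724
k=4 src: inc=0.076531, refl=0.076531·0.714286=0.0547; V=0.795918+0.076531+0.054665=0.9271
k=5 load: inc=0.054665, refl=0.054665·0.500000=0.0273; V=0.872449+0.054665+0.027332=0.9544
k=6 src: inc=0.027332, refl=0.027332·0.714286=0.0195; V=0.927114+0.027332+0.019523=0.9740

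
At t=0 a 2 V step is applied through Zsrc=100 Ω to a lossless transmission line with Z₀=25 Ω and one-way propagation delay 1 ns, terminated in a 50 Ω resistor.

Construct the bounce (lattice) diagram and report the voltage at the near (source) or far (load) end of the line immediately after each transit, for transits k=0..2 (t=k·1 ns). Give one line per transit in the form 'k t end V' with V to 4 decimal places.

0 0 source 0.4000
1 1 load 0.5333
2 2 source 0.6133

Γ_L=0.333333, Γ_S=0.600000; launch V₁=2·25/125=0.400000
k=0 src: V=0.4000
k=1 load: inc=0.400000, refl=0.400000·0.333333=0.1333; V=0.000000+0.400000+0.133333=0.5333
k=2 src: inc=0.133333, refl=0.133333·0.600000=0.0800; V=0.400000+0.133333+0.080000=0.6133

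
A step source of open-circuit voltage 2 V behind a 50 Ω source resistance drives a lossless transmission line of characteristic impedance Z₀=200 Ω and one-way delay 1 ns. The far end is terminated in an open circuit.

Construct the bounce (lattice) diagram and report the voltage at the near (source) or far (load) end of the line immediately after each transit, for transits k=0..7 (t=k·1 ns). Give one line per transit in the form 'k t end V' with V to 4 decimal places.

0 0 source 1.6000
1 1 load 3.2000
2 2 source 2.2400
3 3 load 1.2800
4 4 source 1.8560
5 5 load 2.4320
6 6 source 2.0864
7 7 load 1.7408

Γ_L=1.000000, Γ_S=-0.600000; launch V₁=2·200/250=1.600000
k=0 src: V=1.6000
k=1 load: inc=1.600000, refl=1.600000·1.000000=1.6000; V=0.000000+1.600000+1.600000=3.2000
k=2 src: inc=1.600000, refl=1.600000·-0.600000=-0.9600; V=1.600000+1.600000+-0.960000=2.2400
k=3 load: inc=-0.960000, refl=-0.960000·1.000000=-0.9600; V=3.200000+-0.960000+-0.960000=1.2800
k=4 src: inc=-0.960000, refl=-0.960000·-0.600000=0.5760; V=2.240000+-0.960000+0.576000=1.8560
k=5 load: inc=0.576000, refl=0.576000·1.000000=0.5760; V=1.280000+0.576000+0.576000=2.4320
k=6 src: inc=0.576000, refl=0.576000·-0.600000=-0.3456; V=1.856000+0.576000+-0.345600=2.0864
k=7 load: inc=-0.345600, refl=-0.345600·1.000000=-0.3456; V=2.432000+-0.345600+-0.345600=1.7408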